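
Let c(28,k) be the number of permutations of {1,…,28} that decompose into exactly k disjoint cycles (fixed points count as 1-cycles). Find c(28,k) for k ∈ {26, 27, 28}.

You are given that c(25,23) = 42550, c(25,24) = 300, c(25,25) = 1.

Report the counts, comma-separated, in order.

r26: T_26,24=25×300+42550=50050; T_26,25=25×1+300=325; T_26,26=25×0+1=1
r27: T_27,25=26×325+50050=58500; T_27,26=26×1+325=351; T_27,27=26×0+1=1
r28: T_28,26=27×351+58500=67977; T_28,27=27×1+351=378; T_28,28=27×0+1=1
Read c(28,26) = 67977, c(28,27) = 378, c(28,28) = 1.

67977, 378, 1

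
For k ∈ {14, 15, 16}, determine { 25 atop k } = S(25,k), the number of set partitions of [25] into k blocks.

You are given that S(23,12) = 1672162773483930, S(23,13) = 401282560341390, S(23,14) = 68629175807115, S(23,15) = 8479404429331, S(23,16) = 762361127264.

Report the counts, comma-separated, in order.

25958110360896000, 4299394655347200, 526655161695960

r24: T_24,13=13×401282560341390+1672162773483930=6888836057922000; T_24,14=14×68629175807115+401282560341390=1362091021641000; T_24,15=15×8479404429331+68629175807115=195820242247080; T_24,16=16×762361127264+8479404429331=20677182465555
r25: T_25,14=14×1362091021641000+6888836057922000=25958110360896000; T_25,15=15×195820242247080+1362091021641000=4299394655347200; T_25,16=16×20677182465555+195820242247080=526655161695960
Read S(25,14) = 25958110360896000, S(25,15) = 4299394655347200, S(25,16) = 526655161695960.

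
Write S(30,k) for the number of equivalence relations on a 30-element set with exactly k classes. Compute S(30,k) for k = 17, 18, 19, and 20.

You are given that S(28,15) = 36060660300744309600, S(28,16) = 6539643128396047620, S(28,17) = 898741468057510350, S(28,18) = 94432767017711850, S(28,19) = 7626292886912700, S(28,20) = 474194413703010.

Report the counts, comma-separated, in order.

511605167806434372210, 68591811024147549270, 7145845579888333500, 581535955088511150

r29: T_29,16=16×6539643128396047620+36060660300744309600=140694950355081071520; T_29,17=17×898741468057510350+6539643128396047620=21818248085373723570; T_29,18=18×94432767017711850+898741468057510350=2598531274376323650; T_29,19=19×7626292886912700+94432767017711850=239332331869053150; T_29,20=20×474194413703010+7626292886912700=17110181160972900
r30: T_30,17=17×21818248085373723570+140694950355081071520=511605167806434372210; T_30,18=18×2598531274376323650+21818248085373723570=68591811024147549270; T_30,19=19×239332331869053150+2598531274376323650=7145845579888333500; T_30,20=20×17110181160972900+239332331869053150=581535955088511150
Read S(30,17) = 511605167806434372210, S(30,18) = 68591811024147549270, S(30,19) = 7145845579888333500, S(30,20) = 581535955088511150.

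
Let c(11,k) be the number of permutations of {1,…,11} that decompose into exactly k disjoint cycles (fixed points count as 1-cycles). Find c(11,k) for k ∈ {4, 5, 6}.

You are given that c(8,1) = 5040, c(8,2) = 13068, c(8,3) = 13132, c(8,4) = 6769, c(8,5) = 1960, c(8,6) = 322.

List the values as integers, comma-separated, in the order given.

8409500, 3416930, 902055

r9: T_9,2=8×13068+5040=109584; T_9,3=8×13132+13068=118124; T_9,4=8×6769+13132=67284; T_9,5=8×1960+6769=22449; T_9,6=8×322+1960=4536
r10: T_10,3=9×118124+109584=1172700; T_10,4=9×67284+118124=723680; T_10,5=9×22449+67284=269325; T_10,6=9×4536+22449=63273
r11: T_11,4=10×723680+1172700=8409500; T_11,5=10×269325+723680=3416930; T_11,6=10×63273+269325=902055
Read c(11,4) = 8409500, c(11,5) = 3416930, c(11,6) = 902055.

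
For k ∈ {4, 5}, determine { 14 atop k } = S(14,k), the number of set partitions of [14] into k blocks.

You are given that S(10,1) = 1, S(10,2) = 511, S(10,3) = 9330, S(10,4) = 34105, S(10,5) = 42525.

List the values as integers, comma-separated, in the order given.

@11  (11,1):1·1+0→1, (11,2):511·2+1→1023, (11,3):9330·3+511→28501, (11,4):34105·4+9330→145750, (11,5):42525·5+34105→246730
@12  (12,2):1023·2+1→2047, (12,3):28501·3+1023→86526, (12,4):145750·4+28501→611501, (12,5):246730·5+145750→1379400
@13  (13,3):86526·3+2047→261625, (13,4):611501·4+86526→2532530, (13,5):1379400·5+611501→7508501
@14  (14,4):2532530·4+261625→10391745, (14,5):7508501·5+2532530→40075035
Read S(14,4) = 10391745, S(14,5) = 40075035.

10391745, 40075035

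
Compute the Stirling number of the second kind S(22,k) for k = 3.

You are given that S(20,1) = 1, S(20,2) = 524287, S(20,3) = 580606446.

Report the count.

i=21: T(21,2)=1+2·524287=1048575 | T(21,3)=524287+3·580606446=1742343625
i=22: T(22,3)=1048575+3·1742343625=5228079450
Read S(22,3) = 5228079450.

5228079450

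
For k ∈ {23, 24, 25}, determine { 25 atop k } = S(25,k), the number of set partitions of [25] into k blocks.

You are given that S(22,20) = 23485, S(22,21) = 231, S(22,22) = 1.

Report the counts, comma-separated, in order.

@23  (23,21):231·21+23485→28336, (23,22):1·22+231→253, (23,23):0·23+1→1
@24  (24,22):253·22+28336→33902, (24,23):1·23+253→276, (24,24):0·24+1→1
@25  (25,23):276·23+33902→40250, (25,24):1·24+276→300, (25,25):0·25+1→1
Read S(25,23) = 40250, S(25,24) = 300, S(25,25) = 1.

40250, 300, 1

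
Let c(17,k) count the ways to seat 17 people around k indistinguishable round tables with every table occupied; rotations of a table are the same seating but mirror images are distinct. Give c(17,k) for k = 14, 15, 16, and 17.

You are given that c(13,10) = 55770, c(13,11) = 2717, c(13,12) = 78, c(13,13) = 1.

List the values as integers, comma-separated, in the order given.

[14] T[14,11]:13*2717+55770=91091 · T[14,12]:13*78+2717=3731 · T[14,13]:13*1+78=91 · T[14,14]:13*0+1=1
[15] T[15,12]:14*3731+91091=143325 · T[15,13]:14*91+3731=5005 · T[15,14]:14*1+91=105 · T[15,15]:14*0+1=1
[16] T[16,13]:15*5005+143325=218400 · T[16,14]:15*105+5005=6580 · T[16,15]:15*1+105=120 · T[16,16]:15*0+1=1
[17] T[17,14]:16*6580+218400=323680 · T[17,15]:16*120+6580=8500 · T[17,16]:16*1+120=136 · T[17,17]:16*0+1=1
Read c(17,14) = 323680, c(17,15) = 8500, c(17,16) = 136, c(17,17) = 1.

323680, 8500, 136, 1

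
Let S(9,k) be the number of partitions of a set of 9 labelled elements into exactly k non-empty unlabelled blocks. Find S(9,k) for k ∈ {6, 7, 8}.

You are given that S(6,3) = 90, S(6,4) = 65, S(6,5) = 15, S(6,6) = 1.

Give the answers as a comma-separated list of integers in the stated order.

i=7: T(7,4)=90+4·65=350 | T(7,5)=65+5·15=140 | T(7,6)=15+6·1=21 | T(7,7)=1+7·0=1
i=8: T(8,5)=350+5·140=1050 | T(8,6)=140+6·21=266 | T(8,7)=21+7·1=28 | T(8,8)=1+8·0=1
i=9: T(9,6)=1050+6·266=2646 | T(9,7)=266+7·28=462 | T(9,8)=28+8·1=36
Read S(9,6) = 2646, S(9,7) = 462, S(9,8) = 36.

2646, 462, 36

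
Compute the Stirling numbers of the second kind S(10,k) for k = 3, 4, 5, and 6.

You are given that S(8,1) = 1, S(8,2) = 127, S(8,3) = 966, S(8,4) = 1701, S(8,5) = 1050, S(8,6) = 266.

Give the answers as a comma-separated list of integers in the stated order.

9330, 34105, 42525, 22827

i=9: T(9,2)=1+2·127=255 | T(9,3)=127+3·966=3025 | T(9,4)=966+4·1701=7770 | T(9,5)=1701+5·1050=6951 | T(9,6)=1050+6·266=2646
i=10: T(10,3)=255+3·3025=9330 | T(10,4)=3025+4·7770=34105 | T(10,5)=7770+5·6951=42525 | T(10,6)=6951+6·2646=22827
Read S(10,3) = 9330, S(10,4) = 34105, S(10,5) = 42525, S(10,6) = 22827.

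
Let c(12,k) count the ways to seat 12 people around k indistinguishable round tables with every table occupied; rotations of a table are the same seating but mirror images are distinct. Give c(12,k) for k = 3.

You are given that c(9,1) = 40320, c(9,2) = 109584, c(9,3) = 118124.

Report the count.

150917976

i=10: T(10,1)=0+9·40320=362880 | T(10,2)=40320+9·109584=1026576 | T(10,3)=109584+9·118124=1172700
i=11: T(11,2)=362880+10·1026576=10628640 | T(11,3)=1026576+10·1172700=12753576
i=12: T(12,3)=10628640+11·12753576=150917976
Read c(12,3) = 150917976.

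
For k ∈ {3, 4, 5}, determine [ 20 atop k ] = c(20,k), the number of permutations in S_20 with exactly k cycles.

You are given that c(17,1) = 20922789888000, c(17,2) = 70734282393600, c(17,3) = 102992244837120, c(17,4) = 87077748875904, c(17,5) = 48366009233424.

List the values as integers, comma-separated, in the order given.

668609730341153280, 610116075740491776, 371384787345228000

[18] T[18,1]:17*20922789888000+0=355687428096000 · T[18,2]:17*70734282393600+20922789888000=1223405590579200 · T[18,3]:17*102992244837120+70734282393600=1821602444624640 · T[18,4]:17*87077748875904+102992244837120=1583313975727488 · T[18,5]:17*48366009233424+87077748875904=909299905844112
[19] T[19,2]:18*1223405590579200+355687428096000=22376988058521600 · T[19,3]:18*1821602444624640+1223405590579200=34012249593822720 · T[19,4]:18*1583313975727488+1821602444624640=30321254007719424 · T[19,5]:18*909299905844112+1583313975727488=17950712280921504
[20] T[20,3]:19*34012249593822720+22376988058521600=668609730341153280 · T[20,4]:19*30321254007719424+34012249593822720=610116075740491776 · T[20,5]:19*17950712280921504+30321254007719424=371384787345228000
Read c(20,3) = 668609730341153280, c(20,4) = 610116075740491776, c(20,5) = 371384787345228000.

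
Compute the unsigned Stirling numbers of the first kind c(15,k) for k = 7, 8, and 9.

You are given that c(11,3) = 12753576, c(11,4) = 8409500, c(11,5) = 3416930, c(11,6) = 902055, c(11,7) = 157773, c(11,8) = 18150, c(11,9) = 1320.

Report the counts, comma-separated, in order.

[12] T[12,4]:11*8409500+12753576=105258076 · T[12,5]:11*3416930+8409500=45995730 · T[12,6]:11*902055+3416930=13339535 · T[12,7]:11*157773+902055=2637558 · T[12,8]:11*18150+157773=357423 · T[12,9]:11*1320+18150=32670
[13] T[13,5]:12*45995730+105258076=657206836 · T[13,6]:12*13339535+45995730=206070150 · T[13,7]:12*2637558+13339535=44990231 · T[13,8]:12*357423+2637558=6926634 · T[13,9]:12*32670+357423=749463
[14] T[14,6]:13*206070150+657206836=3336118786 · T[14,7]:13*44990231+206070150=790943153 · T[14,8]:13*6926634+44990231=135036473 · T[14,9]:13*749463+6926634=16669653
[15] T[15,7]:14*790943153+3336118786=14409322928 · T[15,8]:14*135036473+790943153=2681453775 · T[15,9]:14*16669653+135036473=368411615
Read c(15,7) = 14409322928, c(15,8) = 2681453775, c(15,9) = 368411615.

14409322928, 2681453775, 368411615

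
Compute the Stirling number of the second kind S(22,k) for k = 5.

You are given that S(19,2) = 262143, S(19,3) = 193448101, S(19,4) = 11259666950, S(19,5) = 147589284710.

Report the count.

19137821912055

row 20: T[20][3]=3·193448101+262143=580606446  T[20][4]=4·11259666950+193448101=45232115901  T[20][5]=5·147589284710+11259666950=749206090500
row 21: T[21][4]=4·45232115901+580606446=181509070050  T[21][5]=5·749206090500+45232115901=3791262568401
row 22: T[22][5]=5·3791262568401+181509070050=19137821912055
Read S(22,5) = 19137821912055.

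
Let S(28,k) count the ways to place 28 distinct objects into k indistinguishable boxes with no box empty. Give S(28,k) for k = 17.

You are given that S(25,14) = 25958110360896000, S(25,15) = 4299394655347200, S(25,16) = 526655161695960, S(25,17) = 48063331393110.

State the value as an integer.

898741468057510350

i=26: T(26,15)=25958110360896000+15·4299394655347200=90449030191104000 | T(26,16)=4299394655347200+16·526655161695960=12725877242482560 | T(26,17)=526655161695960+17·48063331393110=1343731795378830
i=27: T(27,16)=90449030191104000+16·12725877242482560=294063066070824960 | T(27,17)=12725877242482560+17·1343731795378830=35569317763922670
i=28: T(28,17)=294063066070824960+17·35569317763922670=898741468057510350
Read S(28,17) = 898741468057510350.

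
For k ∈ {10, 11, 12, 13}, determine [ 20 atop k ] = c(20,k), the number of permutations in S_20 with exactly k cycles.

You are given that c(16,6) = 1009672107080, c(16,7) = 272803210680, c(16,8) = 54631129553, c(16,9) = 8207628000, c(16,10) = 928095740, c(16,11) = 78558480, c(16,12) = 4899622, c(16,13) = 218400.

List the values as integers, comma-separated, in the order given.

i=17: T(17,7)=1009672107080+16·272803210680=5374523477960 | T(17,8)=272803210680+16·54631129553=1146901283528 | T(17,9)=54631129553+16·8207628000=185953177553 | T(17,10)=8207628000+16·928095740=23057159840 | T(17,11)=928095740+16·78558480=2185031420 | T(17,12)=78558480+16·4899622=156952432 | T(17,13)=4899622+16·218400=8394022
i=18: T(18,8)=5374523477960+17·1146901283528=24871845297936 | T(18,9)=1146901283528+17·185953177553=4308105301929 | T(18,10)=185953177553+17·23057159840=577924894833 | T(18,11)=23057159840+17·2185031420=60202693980 | T(18,12)=2185031420+17·156952432=4853222764 | T(18,13)=156952432+17·8394022=299650806
i=19: T(19,9)=24871845297936+18·4308105301929=102417740732658 | T(19,10)=4308105301929+18·577924894833=14710753408923 | T(19,11)=577924894833+18·60202693980=1661573386473 | T(19,12)=60202693980+18·4853222764=147560703732 | T(19,13)=4853222764+18·299650806=10246937272
i=20: T(20,10)=102417740732658+19·14710753408923=381922055502195 | T(20,11)=14710753408923+19·1661573386473=46280647751910 | T(20,12)=1661573386473+19·147560703732=4465226757381 | T(20,13)=147560703732+19·10246937272=342252511900
Read c(20,10) = 381922055502195, c(20,11) = 46280647751910, c(20,12) = 4465226757381, c(20,13) = 342252511900.

381922055502195, 46280647751910, 4465226757381, 342252511900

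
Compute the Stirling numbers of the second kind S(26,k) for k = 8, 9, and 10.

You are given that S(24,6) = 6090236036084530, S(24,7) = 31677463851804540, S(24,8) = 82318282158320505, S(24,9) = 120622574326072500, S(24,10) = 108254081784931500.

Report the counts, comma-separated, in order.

5749622251945664950, 11201516780955125625, 13199555372846848005

i=25: T(25,7)=6090236036084530+7·31677463851804540=227832482998716310 | T(25,8)=31677463851804540+8·82318282158320505=690223721118368580 | T(25,9)=82318282158320505+9·120622574326072500=1167921451092973005 | T(25,10)=120622574326072500+10·108254081784931500=1203163392175387500
i=26: T(26,8)=227832482998716310+8·690223721118368580=5749622251945664950 | T(26,9)=690223721118368580+9·1167921451092973005=11201516780955125625 | T(26,10)=1167921451092973005+10·1203163392175387500=13199555372846848005
Read S(26,8) = 5749622251945664950, S(26,9) = 11201516780955125625, S(26,10) = 13199555372846848005.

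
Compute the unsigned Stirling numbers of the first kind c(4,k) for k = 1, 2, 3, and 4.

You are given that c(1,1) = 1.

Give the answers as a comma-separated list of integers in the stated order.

i=2: T(2,1)=0+1·1=1 | T(2,2)=1+1·0=1
i=3: T(3,1)=0+2·1=2 | T(3,2)=1+2·1=3 | T(3,3)=1+2·0=1
i=4: T(4,1)=0+3·2=6 | T(4,2)=2+3·3=11 | T(4,3)=3+3·1=6 | T(4,4)=1+3·0=1
Read c(4,1) = 6, c(4,2) = 11, c(4,3) = 6, c(4,4) = 1.

6, 11, 6, 1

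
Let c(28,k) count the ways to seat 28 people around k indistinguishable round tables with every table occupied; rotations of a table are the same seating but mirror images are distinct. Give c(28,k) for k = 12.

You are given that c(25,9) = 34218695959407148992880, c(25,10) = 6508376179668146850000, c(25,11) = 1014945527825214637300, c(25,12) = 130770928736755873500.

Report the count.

4894196422205298253024980

@26  (26,10):6508376179668146850000·25+34218695959407148992880→196928100451110820242880, (26,11):1014945527825214637300·25+6508376179668146850000→31882014375298512782500, (26,12):130770928736755873500·25+1014945527825214637300→4284218746244111474800
@27  (27,11):31882014375298512782500·26+196928100451110820242880→1025860474208872152587880, (27,12):4284218746244111474800·26+31882014375298512782500→143271701777645411127300
@28  (28,12):143271701777645411127300·27+1025860474208872152587880→4894196422205298253024980
Read c(28,12) = 4894196422205298253024980.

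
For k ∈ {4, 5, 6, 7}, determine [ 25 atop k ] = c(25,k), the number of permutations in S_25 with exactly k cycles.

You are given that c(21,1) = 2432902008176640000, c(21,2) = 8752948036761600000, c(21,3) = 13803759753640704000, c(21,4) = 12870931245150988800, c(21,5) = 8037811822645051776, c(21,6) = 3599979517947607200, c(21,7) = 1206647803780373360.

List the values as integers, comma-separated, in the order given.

3936561409138663118131200, 2677503356427960382362624, 1323714091579185857760000, 496910165055549644836800

i=22: T(22,1)=0+21·2432902008176640000=51090942171709440000 | T(22,2)=2432902008176640000+21·8752948036761600000=186244810780170240000 | T(22,3)=8752948036761600000+21·13803759753640704000=298631902863216384000 | T(22,4)=13803759753640704000+21·12870931245150988800=284093315901811468800 | T(22,5)=12870931245150988800+21·8037811822645051776=181664979520697076096 | T(22,6)=8037811822645051776+21·3599979517947607200=83637381699544802976 | T(22,7)=3599979517947607200+21·1206647803780373360=28939583397335447760
i=23: T(23,2)=51090942171709440000+22·186244810780170240000=4148476779335454720000 | T(23,3)=186244810780170240000+22·298631902863216384000=6756146673770930688000 | T(23,4)=298631902863216384000+22·284093315901811468800=6548684852703068697600 | T(23,5)=284093315901811468800+22·181664979520697076096=4280722865357147142912 | T(23,6)=181664979520697076096+22·83637381699544802976=2021687376910682741568 | T(23,7)=83637381699544802976+22·28939583397335447760=720308216440924653696
i=24: T(24,3)=4148476779335454720000+23·6756146673770930688000=159539850276066860544000 | T(24,4)=6756146673770930688000+23·6548684852703068697600=157375898285941510732800 | T(24,5)=6548684852703068697600+23·4280722865357147142912=105005310755917452984576 | T(24,6)=4280722865357147142912+23·2021687376910682741568=50779532534302850198976 | T(24,7)=2021687376910682741568+23·720308216440924653696=18588776355051949776576
i=25: T(25,4)=159539850276066860544000+24·157375898285941510732800=3936561409138663118131200 | T(25,5)=157375898285941510732800+24·105005310755917452984576=2677503356427960382362624 | T(25,6)=105005310755917452984576+24·50779532534302850198976=1323714091579185857760000 | T(25,7)=50779532534302850198976+24·18588776355051949776576=496910165055549644836800
Read c(25,4) = 3936561409138663118131200, c(25,5) = 2677503356427960382362624, c(25,6) = 1323714091579185857760000, c(25,7) = 496910165055549644836800.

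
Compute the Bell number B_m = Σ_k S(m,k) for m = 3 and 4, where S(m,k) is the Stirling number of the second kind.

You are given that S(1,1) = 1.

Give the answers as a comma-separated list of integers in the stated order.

row 2: T[2][1]=1·1+0=1  T[2][2]=2·0+1=1
row 3: T[3][1]=1·1+0=1  T[3][2]=2·1+1=3  T[3][3]=3·0+1=1
row 4: T[4][1]=1·1+0=1  T[4][2]=2·3+1=7  T[4][3]=3·1+3=6  T[4][4]=4·0+1=1
B_3 = ΣS(3,k) = 1+3+1 = 5
B_4 = ΣS(4,k) = 1+7+6+1 = 15

5, 15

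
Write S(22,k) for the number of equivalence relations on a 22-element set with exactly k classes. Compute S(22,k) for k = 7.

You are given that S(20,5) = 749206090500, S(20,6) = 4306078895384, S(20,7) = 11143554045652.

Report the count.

602762379967440

@21  (21,6):4306078895384·6+749206090500→26585679462804, (21,7):11143554045652·7+4306078895384→82310957214948
@22  (22,7):82310957214948·7+26585679462804→602762379967440
Read S(22,7) = 602762379967440.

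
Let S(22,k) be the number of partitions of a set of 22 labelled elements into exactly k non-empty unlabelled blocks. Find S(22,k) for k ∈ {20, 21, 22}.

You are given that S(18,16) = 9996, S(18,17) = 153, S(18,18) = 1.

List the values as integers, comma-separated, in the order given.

@19  (19,17):153·17+9996→12597, (19,18):1·18+153→171, (19,19):0·19+1→1
@20  (20,18):171·18+12597→15675, (20,19):1·19+171→190, (20,20):0·20+1→1
@21  (21,19):190·19+15675→19285, (21,20):1·20+190→210, (21,21):0·21+1→1
@22  (22,20):210·20+19285→23485, (22,21):1·21+210→231, (22,22):0·22+1→1
Read S(22,20) = 23485, S(22,21) = 231, S(22,22) = 1.

23485, 231, 1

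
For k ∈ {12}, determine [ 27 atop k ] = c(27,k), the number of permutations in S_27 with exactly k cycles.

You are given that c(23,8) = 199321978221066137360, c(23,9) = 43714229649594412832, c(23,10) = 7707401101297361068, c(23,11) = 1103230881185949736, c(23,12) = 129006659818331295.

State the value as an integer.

[24] T[24,9]:23*43714229649594412832+199321978221066137360=1204749260161737632496 · T[24,10]:23*7707401101297361068+43714229649594412832=220984454979433717396 · T[24,11]:23*1103230881185949736+7707401101297361068=33081711368574204996 · T[24,12]:23*129006659818331295+1103230881185949736=4070384057007569521
[25] T[25,10]:24*220984454979433717396+1204749260161737632496=6508376179668146850000 · T[25,11]:24*33081711368574204996+220984454979433717396=1014945527825214637300 · T[25,12]:24*4070384057007569521+33081711368574204996=130770928736755873500
[26] T[26,11]:25*1014945527825214637300+6508376179668146850000=31882014375298512782500 · T[26,12]:25*130770928736755873500+1014945527825214637300=4284218746244111474800
[27] T[27,12]:26*4284218746244111474800+31882014375298512782500=143271701777645411127300
Read c(27,12) = 143271701777645411127300.

143271701777645411127300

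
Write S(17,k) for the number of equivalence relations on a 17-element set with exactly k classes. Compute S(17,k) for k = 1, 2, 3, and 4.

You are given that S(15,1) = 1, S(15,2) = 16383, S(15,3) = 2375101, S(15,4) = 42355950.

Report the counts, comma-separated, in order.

row 16: T[16][1]=1·1+0=1  T[16][2]=2·16383+1=32767  T[16][3]=3·2375101+16383=7141686  T[16][4]=4·42355950+2375101=171798901
row 17: T[17][1]=1·1+0=1  T[17][2]=2·32767+1=65535  T[17][3]=3·7141686+32767=21457825  T[17][4]=4·171798901+7141686=694337290
Read S(17,1) = 1, S(17,2) = 65535, S(17,3) = 21457825, S(17,4) = 694337290.

1, 65535, 21457825, 694337290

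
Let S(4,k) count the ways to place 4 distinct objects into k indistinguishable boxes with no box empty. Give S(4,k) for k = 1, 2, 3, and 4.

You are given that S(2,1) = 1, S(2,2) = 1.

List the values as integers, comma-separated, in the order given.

1, 7, 6, 1

@3  (3,1):1·1+0→1, (3,2):1·2+1→3, (3,3):0·3+1→1
@4  (4,1):1·1+0→1, (4,2):3·2+1→7, (4,3):1·3+3→6, (4,4):0·4+1→1
Read S(4,1) = 1, S(4,2) = 7, S(4,3) = 6, S(4,4) = 1.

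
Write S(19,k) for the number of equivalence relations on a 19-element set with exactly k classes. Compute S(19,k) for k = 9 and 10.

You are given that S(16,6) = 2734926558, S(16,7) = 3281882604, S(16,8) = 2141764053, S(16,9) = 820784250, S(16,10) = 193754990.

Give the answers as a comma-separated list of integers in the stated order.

1144614626805, 477297033785

row 17: T[17][7]=7·3281882604+2734926558=25708104786  T[17][8]=8·2141764053+3281882604=20415995028  T[17][9]=9·820784250+2141764053=9528822303  T[17][10]=10·193754990+820784250=2758334150
row 18: T[18][8]=8·20415995028+25708104786=189036065010  T[18][9]=9·9528822303+20415995028=106175395755  T[18][10]=10·2758334150+9528822303=37112163803
row 19: T[19][9]=9·106175395755+189036065010=1144614626805  T[19][10]=10·37112163803+106175395755=477297033785
Read S(19,9) = 1144614626805, S(19,10) = 477297033785.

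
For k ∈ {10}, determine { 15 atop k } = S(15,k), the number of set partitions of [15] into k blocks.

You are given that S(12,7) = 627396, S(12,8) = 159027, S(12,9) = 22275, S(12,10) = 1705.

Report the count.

12662650

[13] T[13,8]:8*159027+627396=1899612 · T[13,9]:9*22275+159027=359502 · T[13,10]:10*1705+22275=39325
[14] T[14,9]:9*359502+1899612=5135130 · T[14,10]:10*39325+359502=752752
[15] T[15,10]:10*752752+5135130=12662650
Read S(15,10) = 12662650.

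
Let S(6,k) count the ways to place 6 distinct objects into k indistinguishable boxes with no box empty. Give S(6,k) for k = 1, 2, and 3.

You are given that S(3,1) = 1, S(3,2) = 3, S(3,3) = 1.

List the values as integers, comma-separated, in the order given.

1, 31, 90

r4: T_4,1=1×1+0=1; T_4,2=2×3+1=7; T_4,3=3×1+3=6
r5: T_5,1=1×1+0=1; T_5,2=2×7+1=15; T_5,3=3×6+7=25
r6: T_6,1=1×1+0=1; T_6,2=2×15+1=31; T_6,3=3×25+15=90
Read S(6,1) = 1, S(6,2) = 31, S(6,3) = 90.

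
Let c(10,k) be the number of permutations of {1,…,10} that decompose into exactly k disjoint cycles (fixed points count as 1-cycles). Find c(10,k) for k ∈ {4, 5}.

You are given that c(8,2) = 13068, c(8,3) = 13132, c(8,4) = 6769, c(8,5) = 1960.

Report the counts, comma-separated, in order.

row 9: T[9][3]=8·13132+13068=118124  T[9][4]=8·6769+13132=67284  T[9][5]=8·1960+6769=22449
row 10: T[10][4]=9·67284+118124=723680  T[10][5]=9·22449+67284=269325
Read c(10,4) = 723680, c(10,5) = 269325.

723680, 269325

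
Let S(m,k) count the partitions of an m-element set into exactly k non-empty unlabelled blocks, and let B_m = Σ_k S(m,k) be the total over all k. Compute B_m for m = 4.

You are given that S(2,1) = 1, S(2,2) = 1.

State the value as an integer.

15

r3: T_3,1=1×1+0=1; T_3,2=2×1+1=3; T_3,3=3×0+1=1
r4: T_4,1=1×1+0=1; T_4,2=2×3+1=7; T_4,3=3×1+3=6; T_4,4=4×0+1=1
B_4 = ΣS(4,k) = 1+7+6+1 = 15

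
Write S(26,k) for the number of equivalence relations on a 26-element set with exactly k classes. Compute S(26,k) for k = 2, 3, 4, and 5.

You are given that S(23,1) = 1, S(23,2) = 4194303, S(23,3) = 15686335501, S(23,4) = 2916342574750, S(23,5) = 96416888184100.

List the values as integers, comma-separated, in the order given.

33554431, 423610750290, 187226356946265, 12230196160292565

r24: T_24,1=1×1+0=1; T_24,2=2×4194303+1=8388607; T_24,3=3×15686335501+4194303=47063200806; T_24,4=4×2916342574750+15686335501=11681056634501; T_24,5=5×96416888184100+2916342574750=485000783495250
r25: T_25,1=1×1+0=1; T_25,2=2×8388607+1=16777215; T_25,3=3×47063200806+8388607=141197991025; T_25,4=4×11681056634501+47063200806=46771289738810; T_25,5=5×485000783495250+11681056634501=2436684974110751
r26: T_26,2=2×16777215+1=33554431; T_26,3=3×141197991025+16777215=423610750290; T_26,4=4×46771289738810+141197991025=187226356946265; T_26,5=5×2436684974110751+46771289738810=12230196160292565
Read S(26,2) = 33554431, S(26,3) = 423610750290, S(26,4) = 187226356946265, S(26,5) = 12230196160292565.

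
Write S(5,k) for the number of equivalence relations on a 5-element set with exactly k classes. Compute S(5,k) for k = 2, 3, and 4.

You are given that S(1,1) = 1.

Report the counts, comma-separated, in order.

15, 25, 10

row 2: T[2][1]=1·1+0=1  T[2][2]=2·0+1=1
row 3: T[3][1]=1·1+0=1  T[3][2]=2·1+1=3  T[3][3]=3·0+1=1
row 4: T[4][1]=1·1+0=1  T[4][2]=2·3+1=7  T[4][3]=3·1+3=6  T[4][4]=4·0+1=1
row 5: T[5][2]=2·7+1=15  T[5][3]=3·6+7=25  T[5][4]=4·1+6=10
Read S(5,2) = 15, S(5,3) = 25, S(5,4) = 10.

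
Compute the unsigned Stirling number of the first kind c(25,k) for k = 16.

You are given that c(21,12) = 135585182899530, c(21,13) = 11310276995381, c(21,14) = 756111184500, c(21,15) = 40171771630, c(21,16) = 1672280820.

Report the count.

[22] T[22,13]:21*11310276995381+135585182899530=373100999802531 · T[22,14]:21*756111184500+11310276995381=27188611869881 · T[22,15]:21*40171771630+756111184500=1599718388730 · T[22,16]:21*1672280820+40171771630=75289668850
[23] T[23,14]:22*27188611869881+373100999802531=971250460939913 · T[23,15]:22*1599718388730+27188611869881=62382416421941 · T[23,16]:22*75289668850+1599718388730=3256091103430
[24] T[24,15]:23*62382416421941+971250460939913=2406046038644556 · T[24,16]:23*3256091103430+62382416421941=137272511800831
[25] T[25,16]:24*137272511800831+2406046038644556=5700586321864500
Read c(25,16) = 5700586321864500.

5700586321864500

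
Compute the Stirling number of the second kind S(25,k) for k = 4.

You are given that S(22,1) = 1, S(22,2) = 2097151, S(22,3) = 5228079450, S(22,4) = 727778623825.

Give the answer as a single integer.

46771289738810

@23  (23,2):2097151·2+1→4194303, (23,3):5228079450·3+2097151→15686335501, (23,4):727778623825·4+5228079450→2916342574750
@24  (24,3):15686335501·3+4194303→47063200806, (24,4):2916342574750·4+15686335501→11681056634501
@25  (25,4):11681056634501·4+47063200806→46771289738810
Read S(25,4) = 46771289738810.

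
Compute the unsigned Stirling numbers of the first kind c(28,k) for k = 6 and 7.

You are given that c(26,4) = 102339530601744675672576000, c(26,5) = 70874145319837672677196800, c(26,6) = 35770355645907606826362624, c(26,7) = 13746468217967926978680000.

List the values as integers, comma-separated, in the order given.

i=27: T(27,5)=102339530601744675672576000+26·70874145319837672677196800=1945067308917524165279692800 | T(27,6)=70874145319837672677196800+26·35770355645907606826362624=1000903392113435450162625024 | T(27,7)=35770355645907606826362624+26·13746468217967926978680000=393178529313073708272042624
i=28: T(28,6)=1945067308917524165279692800+27·1000903392113435450162625024=28969458895980281319670568448 | T(28,7)=1000903392113435450162625024+27·393178529313073708272042624=11616723683566425573507775872
Read c(28,6) = 28969458895980281319670568448, c(28,7) = 11616723683566425573507775872.

28969458895980281319670568448, 11616723683566425573507775872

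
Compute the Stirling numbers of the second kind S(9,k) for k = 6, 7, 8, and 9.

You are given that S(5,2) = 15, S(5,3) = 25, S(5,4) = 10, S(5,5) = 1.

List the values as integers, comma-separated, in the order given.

2646, 462, 36, 1

i=6: T(6,3)=15+3·25=90 | T(6,4)=25+4·10=65 | T(6,5)=10+5·1=15 | T(6,6)=1+6·0=1
i=7: T(7,4)=90+4·65=350 | T(7,5)=65+5·15=140 | T(7,6)=15+6·1=21 | T(7,7)=1+7·0=1
i=8: T(8,5)=350+5·140=1050 | T(8,6)=140+6·21=266 | T(8,7)=21+7·1=28 | T(8,8)=1+8·0=1
i=9: T(9,6)=1050+6·266=2646 | T(9,7)=266+7·28=462 | T(9,8)=28+8·1=36 | T(9,9)=1+9·0=1
Read S(9,6) = 2646, S(9,7) = 462, S(9,8) = 36, S(9,9) = 1.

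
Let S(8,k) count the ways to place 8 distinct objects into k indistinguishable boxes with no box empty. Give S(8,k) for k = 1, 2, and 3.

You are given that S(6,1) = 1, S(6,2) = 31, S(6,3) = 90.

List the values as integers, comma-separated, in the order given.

1, 127, 966

[7] T[7,1]:1*1+0=1 · T[7,2]:2*31+1=63 · T[7,3]:3*90+31=301
[8] T[8,1]:1*1+0=1 · T[8,2]:2*63+1=127 · T[8,3]:3*301+63=966
Read S(8,1) = 1, S(8,2) = 127, S(8,3) = 966.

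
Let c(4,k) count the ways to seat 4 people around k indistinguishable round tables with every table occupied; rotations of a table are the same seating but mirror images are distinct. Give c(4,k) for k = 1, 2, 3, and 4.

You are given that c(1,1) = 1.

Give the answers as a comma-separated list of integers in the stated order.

6, 11, 6, 1

row 2: T[2][1]=1·1+0=1  T[2][2]=1·0+1=1
row 3: T[3][1]=2·1+0=2  T[3][2]=2·1+1=3  T[3][3]=2·0+1=1
row 4: T[4][1]=3·2+0=6  T[4][2]=3·3+2=11  T[4][3]=3·1+3=6  T[4][4]=3·0+1=1
Read c(4,1) = 6, c(4,2) = 11, c(4,3) = 6, c(4,4) = 1.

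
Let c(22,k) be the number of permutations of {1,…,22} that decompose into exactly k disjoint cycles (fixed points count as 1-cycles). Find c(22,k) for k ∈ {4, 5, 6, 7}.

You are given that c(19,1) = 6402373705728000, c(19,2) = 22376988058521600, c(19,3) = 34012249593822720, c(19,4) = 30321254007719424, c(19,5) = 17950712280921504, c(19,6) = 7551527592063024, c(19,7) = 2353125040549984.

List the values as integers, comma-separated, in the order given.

284093315901811468800, 181664979520697076096, 83637381699544802976, 28939583397335447760

i=20: T(20,2)=6402373705728000+19·22376988058521600=431565146817638400 | T(20,3)=22376988058521600+19·34012249593822720=668609730341153280 | T(20,4)=34012249593822720+19·30321254007719424=610116075740491776 | T(20,5)=30321254007719424+19·17950712280921504=371384787345228000 | T(20,6)=17950712280921504+19·7551527592063024=161429736530118960 | T(20,7)=7551527592063024+19·2353125040549984=52260903362512720
i=21: T(21,3)=431565146817638400+20·668609730341153280=13803759753640704000 | T(21,4)=668609730341153280+20·610116075740491776=12870931245150988800 | T(21,5)=610116075740491776+20·371384787345228000=8037811822645051776 | T(21,6)=371384787345228000+20·161429736530118960=3599979517947607200 | T(21,7)=161429736530118960+20·52260903362512720=1206647803780373360
i=22: T(22,4)=13803759753640704000+21·12870931245150988800=284093315901811468800 | T(22,5)=12870931245150988800+21·8037811822645051776=181664979520697076096 | T(22,6)=8037811822645051776+21·3599979517947607200=83637381699544802976 | T(22,7)=3599979517947607200+21·1206647803780373360=28939583397335447760
Read c(22,4) = 284093315901811468800, c(22,5) = 181664979520697076096, c(22,6) = 83637381699544802976, c(22,7) = 28939583397335447760.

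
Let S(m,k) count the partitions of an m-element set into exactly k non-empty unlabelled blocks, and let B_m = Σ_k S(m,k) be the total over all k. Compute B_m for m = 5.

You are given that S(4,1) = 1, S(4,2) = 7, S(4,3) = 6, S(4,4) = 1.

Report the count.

@5  (5,1):1·1+0→1, (5,2):7·2+1→15, (5,3):6·3+7→25, (5,4):1·4+6→10, (5,5):0·5+1→1
B_5 = ΣS(5,k) = 1+15+25+10+1 = 52

52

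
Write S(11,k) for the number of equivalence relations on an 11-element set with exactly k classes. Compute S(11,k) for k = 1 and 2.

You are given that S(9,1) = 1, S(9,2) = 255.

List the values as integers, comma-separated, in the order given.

1, 1023

[10] T[10,1]:1*1+0=1 · T[10,2]:2*255+1=511
[11] T[11,1]:1*1+0=1 · T[11,2]:2*511+1=1023
Read S(11,1) = 1, S(11,2) = 1023.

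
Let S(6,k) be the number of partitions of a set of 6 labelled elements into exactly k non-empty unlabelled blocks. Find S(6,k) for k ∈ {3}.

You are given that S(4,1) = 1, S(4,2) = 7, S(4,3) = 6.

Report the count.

[5] T[5,2]:2*7+1=15 · T[5,3]:3*6+7=25
[6] T[6,3]:3*25+15=90
Read S(6,3) = 90.

90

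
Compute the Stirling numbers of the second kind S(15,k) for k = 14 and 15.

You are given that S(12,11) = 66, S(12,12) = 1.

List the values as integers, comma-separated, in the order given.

105, 1

[13] T[13,12]:12*1+66=78 · T[13,13]:13*0+1=1
[14] T[14,13]:13*1+78=91 · T[14,14]:14*0+1=1
[15] T[15,14]:14*1+91=105 · T[15,15]:15*0+1=1
Read S(15,14) = 105, S(15,15) = 1.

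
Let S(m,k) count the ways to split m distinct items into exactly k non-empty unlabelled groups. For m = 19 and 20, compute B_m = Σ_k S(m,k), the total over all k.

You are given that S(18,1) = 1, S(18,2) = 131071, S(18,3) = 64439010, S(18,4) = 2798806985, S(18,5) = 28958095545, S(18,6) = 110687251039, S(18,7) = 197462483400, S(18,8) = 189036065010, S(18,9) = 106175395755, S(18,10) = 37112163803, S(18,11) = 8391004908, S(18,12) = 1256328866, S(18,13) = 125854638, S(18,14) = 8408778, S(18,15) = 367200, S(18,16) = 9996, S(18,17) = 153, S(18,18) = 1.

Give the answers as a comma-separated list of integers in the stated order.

row 19: T[19][1]=1·1+0=1  T[19][2]=2·131071+1=262143  T[19][3]=3·64439010+131071=193448101  T[19][4]=4·2798806985+64439010=11259666950  T[19][5]=5·28958095545+2798806985=147589284710  T[19][6]=6·110687251039+28958095545=693081601779  T[19][7]=7·197462483400+110687251039=1492924634839  T[19][8]=8·189036065010+197462483400=1709751003480  T[19][9]=9·106175395755+189036065010=1144614626805  T[19][10]=10·37112163803+106175395755=477297033785  T[19][11]=11·8391004908+37112163803=129413217791  T[19][12]=12·1256328866+8391004908=23466951300  T[19][13]=13·125854638+1256328866=2892439160  T[19][14]=14·8408778+125854638=243577530  T[19][15]=15·367200+8408778=13916778  T[19][16]=16·9996+367200=527136  T[19][17]=17·153+9996=12597  T[19][18]=18·1+153=171  T[19][19]=19·0+1=1
row 20: T[20][1]=1·1+0=1  T[20][2]=2·262143+1=524287  T[20][3]=3·193448101+262143=580606446  T[20][4]=4·11259666950+193448101=45232115901  T[20][5]=5·147589284710+11259666950=749206090500  T[20][6]=6·693081601779+147589284710=4306078895384  T[20][7]=7·1492924634839+693081601779=11143554045652  T[20][8]=8·1709751003480+1492924634839=15170932662679  T[20][9]=9·1144614626805+1709751003480=12011282644725  T[20][10]=10·477297033785+1144614626805=5917584964655  T[20][11]=11·129413217791+477297033785=1900842429486  T[20][12]=12·23466951300+129413217791=411016633391  T[20][13]=13·2892439160+23466951300=61068660380  T[20][14]=14·243577530+2892439160=6302524580  T[20][15]=15·13916778+243577530=452329200  T[20][16]=16·527136+13916778=22350954  T[20][17]=17·12597+527136=741285  T[20][18]=18·171+12597=15675  T[20][19]=19·1+171=190  T[20][20]=20·0+1=1
B_19 = ΣS(19,k) = 1+262143+193448101+11259666950+147589284710+693081601779+1492924634839+1709751003480+1144614626805+477297033785+129413217791+23466951300+2892439160+243577530+13916778+527136+12597+171+1 = 5832742205057
B_20 = ΣS(20,k) = 1+524287+580606446+45232115901+749206090500+4306078895384+11143554045652+15170932662679+12011282644725+5917584964655+1900842429486+411016633391+61068660380+6302524580+452329200+22350954+741285+15675+190+1 = 51724158235372

5832742205057, 51724158235372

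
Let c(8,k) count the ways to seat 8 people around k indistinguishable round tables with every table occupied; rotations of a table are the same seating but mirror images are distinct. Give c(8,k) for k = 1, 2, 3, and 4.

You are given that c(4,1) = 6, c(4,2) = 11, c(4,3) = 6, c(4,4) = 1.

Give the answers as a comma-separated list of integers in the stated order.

5040, 13068, 13132, 6769

@5  (5,1):6·4+0→24, (5,2):11·4+6→50, (5,3):6·4+11→35, (5,4):1·4+6→10
@6  (6,1):24·5+0→120, (6,2):50·5+24→274, (6,3):35·5+50→225, (6,4):10·5+35→85
@7  (7,1):120·6+0→720, (7,2):274·6+120→1764, (7,3):225·6+274→1624, (7,4):85·6+225→735
@8  (8,1):720·7+0→5040, (8,2):1764·7+720→13068, (8,3):1624·7+1764→13132, (8,4):735·7+1624→6769
Read c(8,1) = 5040, c(8,2) = 13068, c(8,3) = 13132, c(8,4) = 6769.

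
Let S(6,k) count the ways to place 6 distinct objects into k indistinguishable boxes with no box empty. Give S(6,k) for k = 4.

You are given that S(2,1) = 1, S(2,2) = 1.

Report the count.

r3: T_3,1=1×1+0=1; T_3,2=2×1+1=3; T_3,3=3×0+1=1
r4: T_4,2=2×3+1=7; T_4,3=3×1+3=6; T_4,4=4×0+1=1
r5: T_5,3=3×6+7=25; T_5,4=4×1+6=10
r6: T_6,4=4×10+25=65
Read S(6,4) = 65.

65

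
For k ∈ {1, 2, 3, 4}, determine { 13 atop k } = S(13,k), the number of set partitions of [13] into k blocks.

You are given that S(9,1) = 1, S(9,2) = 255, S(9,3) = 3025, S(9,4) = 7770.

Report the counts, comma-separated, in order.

1, 4095, 261625, 2532530

@10  (10,1):1·1+0→1, (10,2):255·2+1→511, (10,3):3025·3+255→9330, (10,4):7770·4+3025→34105
@11  (11,1):1·1+0→1, (11,2):511·2+1→1023, (11,3):9330·3+511→28501, (11,4):34105·4+9330→145750
@12  (12,1):1·1+0→1, (12,2):1023·2+1→2047, (12,3):28501·3+1023→86526, (12,4):145750·4+28501→611501
@13  (13,1):1·1+0→1, (13,2):2047·2+1→4095, (13,3):86526·3+2047→261625, (13,4):611501·4+86526→2532530
Read S(13,1) = 1, S(13,2) = 4095, S(13,3) = 261625, S(13,4) = 2532530.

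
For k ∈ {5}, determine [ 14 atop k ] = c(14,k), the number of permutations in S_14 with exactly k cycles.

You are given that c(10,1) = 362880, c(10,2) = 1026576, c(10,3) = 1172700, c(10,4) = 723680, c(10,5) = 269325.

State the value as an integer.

i=11: T(11,2)=362880+10·1026576=10628640 | T(11,3)=1026576+10·1172700=12753576 | T(11,4)=1172700+10·723680=8409500 | T(11,5)=723680+10·269325=3416930
i=12: T(12,3)=10628640+11·12753576=150917976 | T(12,4)=12753576+11·8409500=105258076 | T(12,5)=8409500+11·3416930=45995730
i=13: T(13,4)=150917976+12·105258076=1414014888 | T(13,5)=105258076+12·45995730=657206836
i=14: T(14,5)=1414014888+13·657206836=9957703756
Read c(14,5) = 9957703756.

9957703756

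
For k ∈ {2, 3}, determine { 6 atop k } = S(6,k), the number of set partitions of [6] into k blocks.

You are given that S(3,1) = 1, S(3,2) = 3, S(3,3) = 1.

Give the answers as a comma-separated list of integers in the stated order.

31, 90

i=4: T(4,1)=0+1·1=1 | T(4,2)=1+2·3=7 | T(4,3)=3+3·1=6
i=5: T(5,1)=0+1·1=1 | T(5,2)=1+2·7=15 | T(5,3)=7+3·6=25
i=6: T(6,2)=1+2·15=31 | T(6,3)=15+3·25=90
Read S(6,2) = 31, S(6,3) = 90.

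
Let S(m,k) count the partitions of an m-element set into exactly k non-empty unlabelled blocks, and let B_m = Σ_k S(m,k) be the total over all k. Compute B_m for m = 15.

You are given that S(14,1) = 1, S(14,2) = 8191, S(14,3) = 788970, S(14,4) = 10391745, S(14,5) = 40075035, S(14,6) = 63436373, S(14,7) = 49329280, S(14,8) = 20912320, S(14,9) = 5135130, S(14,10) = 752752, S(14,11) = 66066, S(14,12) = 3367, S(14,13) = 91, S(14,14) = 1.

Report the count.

1382958545

i=15: T(15,1)=0+1·1=1 | T(15,2)=1+2·8191=16383 | T(15,3)=8191+3·788970=2375101 | T(15,4)=788970+4·10391745=42355950 | T(15,5)=10391745+5·40075035=210766920 | T(15,6)=40075035+6·63436373=420693273 | T(15,7)=63436373+7·49329280=408741333 | T(15,8)=49329280+8·20912320=216627840 | T(15,9)=20912320+9·5135130=67128490 | T(15,10)=5135130+10·752752=12662650 | T(15,11)=752752+11·66066=1479478 | T(15,12)=66066+12·3367=106470 | T(15,13)=3367+13·91=4550 | T(15,14)=91+14·1=105 | T(15,15)=1+15·0=1
B_15 = ΣS(15,k) = 1+16383+2375101+42355950+210766920+420693273+408741333+216627840+67128490+12662650+1479478+106470+4550+105+1 = 1382958545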